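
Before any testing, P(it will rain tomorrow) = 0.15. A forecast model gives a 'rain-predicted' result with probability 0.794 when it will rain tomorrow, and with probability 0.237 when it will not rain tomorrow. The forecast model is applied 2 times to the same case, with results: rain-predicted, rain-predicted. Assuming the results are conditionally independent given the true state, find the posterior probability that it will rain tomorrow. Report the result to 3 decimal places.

Let H be the event that it will rain tomorrow; start with P(H) = 0.15. P('rain-predicted'|H) = 0.794, P('rain-predicted'|¬H) = 0.237.
Update on result 1 ('rain-predicted'): P(H) ← 0.794·0.1500 / (0.794·0.1500 + 0.237·0.8500) = 0.11910/0.32055 = 0.3715.
Update on result 2 ('rain-predicted'): P(H) ← 0.794·0.3715 / (0.794·0.3715 + 0.237·0.6285) = 0.29501/0.44395 = 0.6645.

Posterior P(H) ≈ 0.665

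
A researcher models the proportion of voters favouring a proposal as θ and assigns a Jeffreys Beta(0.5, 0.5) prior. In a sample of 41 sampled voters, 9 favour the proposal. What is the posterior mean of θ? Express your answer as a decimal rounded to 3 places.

Posterior mean ≈ 0.226

Observing 9 successes and 32 failures updates Beta(0.5, 0.5) by adding the success and failure counts to the two shape parameters: α = 0.5+9 = 9.5, β = 0.5+32 = 32.5.
E[θ | data] = 9.5/(9.5+32.5) = 0.226.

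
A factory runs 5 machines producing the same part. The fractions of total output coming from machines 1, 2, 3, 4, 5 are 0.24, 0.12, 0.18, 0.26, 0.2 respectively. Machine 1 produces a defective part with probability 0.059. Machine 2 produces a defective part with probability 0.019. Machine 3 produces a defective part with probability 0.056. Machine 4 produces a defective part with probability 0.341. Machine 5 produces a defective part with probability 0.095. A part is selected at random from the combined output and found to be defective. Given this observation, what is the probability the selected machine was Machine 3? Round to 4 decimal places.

Posterior probability ≈ 0.0751

P(defective|M1) = 0.059; P(defective|M2) = 0.019; P(defective|M3) = 0.056; P(defective|M4) = 0.341; P(defective|M5) = 0.095.
Prior × likelihood for each source: 0.24·0.059=0.01416, 0.12·0.019=0.002280, 0.18·0.056=0.01008, 0.26·0.341=0.08866, 0.2·0.095=0.01900. Summing gives P(defective) = 0.13418.
P(Machine 3 | defective) = 0.01008 / 0.13418 = 0.0751.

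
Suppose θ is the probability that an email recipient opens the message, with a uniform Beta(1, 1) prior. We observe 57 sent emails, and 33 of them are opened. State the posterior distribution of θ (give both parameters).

Posterior: Beta(34, 25)

Observing 33 successes and 24 failures updates Beta(1, 1) by adding the success and failure counts to the two shape parameters: α = 1+33 = 34, β = 1+24 = 25.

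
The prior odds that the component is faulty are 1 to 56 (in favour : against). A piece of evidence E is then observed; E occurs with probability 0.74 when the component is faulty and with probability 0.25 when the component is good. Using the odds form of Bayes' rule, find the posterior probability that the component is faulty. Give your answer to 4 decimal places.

Prior odds = 1/56 = 0.017857.
Likelihood ratio for E = 0.74/0.25 = 2.9600.
Posterior odds = prior odds × LR = 0.052857.
Posterior probability = odds/(1+odds) = 0.052857/1.0529 = 0.0502.

Posterior probability ≈ 0.0502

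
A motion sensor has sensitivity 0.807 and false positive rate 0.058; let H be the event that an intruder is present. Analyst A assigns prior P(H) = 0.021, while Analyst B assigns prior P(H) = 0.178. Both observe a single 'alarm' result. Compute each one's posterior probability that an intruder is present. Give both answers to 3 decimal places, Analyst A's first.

The likelihood ratio for an 'alarm' result is 0.807/0.058 = 13.914.
Analyst A: prior odds 0.021/0.979 = 0.021450; posterior odds 0.29846; posterior probability 0.230.
Analyst B: prior odds 0.178/0.822 = 0.21655; posterior odds 3.0130; posterior probability 0.751.

Analyst A: 0.230; Analyst B: 0.751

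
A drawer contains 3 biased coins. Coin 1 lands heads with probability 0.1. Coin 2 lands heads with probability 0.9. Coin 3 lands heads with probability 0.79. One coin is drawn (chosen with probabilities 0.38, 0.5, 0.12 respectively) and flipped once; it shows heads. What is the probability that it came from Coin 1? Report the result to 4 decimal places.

Posterior probability ≈ 0.0652

P(heads|C1) = 0.1; P(heads|C2) = 0.9; P(heads|C3) = 0.79.
Prior × likelihood for each source: 0.38·0.1=0.03800, 0.5·0.9=0.4500, 0.12·0.79=0.09480. Summing gives P(heads) = 0.58280.
P(Coin 1 | heads) = 0.03800 / 0.58280 = 0.0652.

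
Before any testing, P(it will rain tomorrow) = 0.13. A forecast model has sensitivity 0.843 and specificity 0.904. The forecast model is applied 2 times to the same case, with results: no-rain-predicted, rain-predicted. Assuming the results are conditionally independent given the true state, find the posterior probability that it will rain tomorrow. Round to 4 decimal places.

With H the event that it will rain tomorrow, the joint likelihood of the observed sequence is P(data|H) = 0.157·0.843 = 0.13235 and P(data|¬H) = 0.904·0.096 = 0.086784.
Bayes: P(H|data) = 0.13·0.13235 / (0.13·0.13235 + 0.87·0.086784) = 0.017206/0.092708 = 0.1856.

Posterior P(H) ≈ 0.1856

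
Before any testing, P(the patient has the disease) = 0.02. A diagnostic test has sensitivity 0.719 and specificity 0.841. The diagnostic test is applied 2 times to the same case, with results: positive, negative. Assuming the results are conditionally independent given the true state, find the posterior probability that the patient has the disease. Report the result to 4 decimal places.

Posterior P(H) ≈ 0.0299

Let H be the event that the patient has the disease; start with P(H) = 0.02. P('positive'|H) = 0.719, P('positive'|¬H) = 0.159.
Update on result 1 ('positive'): P(H) ← 0.719·0.0200 / (0.719·0.0200 + 0.159·0.9800) = 0.014380/0.17020 = 0.0845.
Update on result 2 ('negative'): P(H) ← 0.281·0.0845 / (0.281·0.0845 + 0.841·0.9155) = 0.023741/0.79369 = 0.0299.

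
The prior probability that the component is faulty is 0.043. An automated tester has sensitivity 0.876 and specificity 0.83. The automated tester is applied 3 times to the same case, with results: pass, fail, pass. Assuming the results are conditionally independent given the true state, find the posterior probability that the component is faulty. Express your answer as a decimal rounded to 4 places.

Let H be the event that the component is faulty; start with P(H) = 0.043. P('fail'|H) = 0.876, P('fail'|¬H) = 0.17.
Update on result 1 ('pass'): P(H) ← 0.124·0.0430 / (0.124·0.0430 + 0.83·0.9570) = 0.0053320/0.79964 = 0.0067.
Update on result 2 ('fail'): P(H) ← 0.876·0.0067 / (0.876·0.0067 + 0.17·0.9933) = 0.0058412/0.17471 = 0.0334.
Update on result 3 ('pass'): P(H) ← 0.124·0.0334 / (0.124·0.0334 + 0.83·0.9666) = 0.0041458/0.80640 = 0.0051.

Posterior P(H) ≈ 0.0051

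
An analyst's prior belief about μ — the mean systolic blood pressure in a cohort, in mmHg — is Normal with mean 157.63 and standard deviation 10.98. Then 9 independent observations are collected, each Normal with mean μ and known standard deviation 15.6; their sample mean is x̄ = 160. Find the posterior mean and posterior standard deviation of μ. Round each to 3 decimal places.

Prior precision 1/τ₀² = 1/10.98² = 0.00829460; data precision n/σ² = 9/15.6² = 0.0369822.
Posterior precision = 0.00829460 + 0.0369822 = 0.0452768, giving posterior SD = 1/√0.0452768 = 4.700.
Posterior mean = (0.00829460·157.63 + 0.0369822·160) / 0.0452768 = 159.566.

Posterior mean ≈ 159.566; posterior SD ≈ 4.700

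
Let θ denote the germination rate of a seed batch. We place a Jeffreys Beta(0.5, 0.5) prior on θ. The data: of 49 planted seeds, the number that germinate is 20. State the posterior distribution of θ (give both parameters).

Posterior: Beta(20.5, 29.5)

The binomial likelihood is conjugate to the Beta prior: with 20 successes and 29 failures, the posterior is Beta(0.5+20, 0.5+29) = Beta(20.5, 29.5).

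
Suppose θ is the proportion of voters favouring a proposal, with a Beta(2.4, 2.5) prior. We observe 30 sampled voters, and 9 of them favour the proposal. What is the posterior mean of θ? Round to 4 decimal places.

Posterior mean ≈ 0.3266

Observing 9 successes and 21 failures updates Beta(2.4, 2.5) by adding the success and failure counts to the two shape parameters: α = 2.4+9 = 11.4, β = 2.5+21 = 23.5.
E[θ | data] = 11.4/(11.4+23.5) = 0.3266.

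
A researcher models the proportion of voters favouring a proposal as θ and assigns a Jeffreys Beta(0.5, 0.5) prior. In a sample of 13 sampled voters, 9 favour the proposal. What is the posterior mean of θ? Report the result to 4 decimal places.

Posterior mean ≈ 0.6786

The binomial likelihood is conjugate to the Beta prior: with 9 successes and 4 failures, the posterior is Beta(0.5+9, 0.5+4) = Beta(9.5, 4.5).
E[θ | data] = 9.5/(9.5+4.5) = 0.6786.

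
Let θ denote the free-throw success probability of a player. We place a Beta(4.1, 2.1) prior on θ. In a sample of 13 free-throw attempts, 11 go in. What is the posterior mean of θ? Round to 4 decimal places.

Observing 11 successes and 2 failures updates Beta(4.1, 2.1) by adding the success and failure counts to the two shape parameters: α = 4.1+11 = 15.1, β = 2.1+2 = 4.1.
Posterior mean = α/(α+β) = 15.1/19.2 = 0.7865.

Posterior mean ≈ 0.7865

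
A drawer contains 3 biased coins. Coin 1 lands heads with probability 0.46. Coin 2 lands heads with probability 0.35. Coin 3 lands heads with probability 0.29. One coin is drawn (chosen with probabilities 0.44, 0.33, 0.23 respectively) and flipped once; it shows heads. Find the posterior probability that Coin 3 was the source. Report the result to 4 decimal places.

Posterior probability ≈ 0.1734

P(heads|C1) = 0.46; P(heads|C2) = 0.35; P(heads|C3) = 0.29.
Prior × likelihood for each source: 0.44·0.46=0.2024, 0.33·0.35=0.1155, 0.23·0.29=0.06670. Summing gives P(heads) = 0.38460.
P(Coin 3 | heads) = 0.06670 / 0.38460 = 0.1734.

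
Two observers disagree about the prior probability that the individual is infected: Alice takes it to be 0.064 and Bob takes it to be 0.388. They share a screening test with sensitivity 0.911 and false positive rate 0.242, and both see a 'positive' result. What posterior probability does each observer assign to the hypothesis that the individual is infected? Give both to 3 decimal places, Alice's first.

P('+'|H) = 0.911, P('+'|¬H) = 0.242.
Alice: numerator 0.911·0.064 = 0.058304; evidence = 0.058304+0.242·0.936 = 0.28482; posterior = 0.205.
Bob: numerator 0.911·0.388 = 0.35347; evidence = 0.35347+0.242·0.612 = 0.50157; posterior = 0.705.

Alice: 0.205; Bob: 0.705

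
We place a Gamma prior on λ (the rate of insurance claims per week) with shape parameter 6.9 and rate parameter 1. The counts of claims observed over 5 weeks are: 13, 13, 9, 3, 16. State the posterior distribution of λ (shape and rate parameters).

Posterior: Gamma(shape=60.9, rate=6)

Total count ∑xᵢ = 54 over n = 5 weeks.
Gamma is conjugate to the Poisson likelihood: posterior is Gamma(shape = 6.9+54 = 60.9, rate = 1+5 = 6).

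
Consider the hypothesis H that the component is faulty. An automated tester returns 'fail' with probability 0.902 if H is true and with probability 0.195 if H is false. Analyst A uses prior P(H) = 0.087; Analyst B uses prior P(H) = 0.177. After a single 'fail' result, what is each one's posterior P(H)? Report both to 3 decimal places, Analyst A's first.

Analyst A: 0.306; Analyst B: 0.499

P('+'|H) = 0.902, P('+'|¬H) = 0.195.
Analyst A: numerator 0.902·0.087 = 0.078474; evidence = 0.078474+0.195·0.913 = 0.25651; posterior = 0.306.
Analyst B: numerator 0.902·0.177 = 0.15965; evidence = 0.15965+0.195·0.823 = 0.32014; posterior = 0.499.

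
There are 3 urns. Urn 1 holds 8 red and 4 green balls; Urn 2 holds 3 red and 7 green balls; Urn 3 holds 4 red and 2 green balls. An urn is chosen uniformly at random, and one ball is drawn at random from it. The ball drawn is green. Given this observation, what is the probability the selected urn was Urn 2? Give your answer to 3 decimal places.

P(green|Urn 1) = 0.3333; P(green|Urn 2) = 0.7; P(green|Urn 3) = 0.3333.
Prior × likelihood for each source: 0.333333·0.3333=0.1111, 0.333333·0.7=0.2333, 0.333333·0.3333=0.1111. Summing gives P(green) = 0.45556.
P(Urn 2 | green) = 0.2333 / 0.45556 = 0.512.

Posterior probability ≈ 0.512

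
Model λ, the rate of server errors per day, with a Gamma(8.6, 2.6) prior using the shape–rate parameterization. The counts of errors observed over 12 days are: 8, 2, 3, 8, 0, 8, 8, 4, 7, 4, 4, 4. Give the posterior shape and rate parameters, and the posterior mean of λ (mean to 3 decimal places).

Total count ∑xᵢ = 60 over n = 12 days.
Gamma is conjugate to the Poisson likelihood: posterior is Gamma(shape = 8.6+60 = 68.6, rate = 2.6+12 = 14.6).
Posterior mean = shape/rate = 68.6/14.6 = 4.699.

Posterior: Gamma(shape=68.6, rate=14.6); mean ≈ 4.699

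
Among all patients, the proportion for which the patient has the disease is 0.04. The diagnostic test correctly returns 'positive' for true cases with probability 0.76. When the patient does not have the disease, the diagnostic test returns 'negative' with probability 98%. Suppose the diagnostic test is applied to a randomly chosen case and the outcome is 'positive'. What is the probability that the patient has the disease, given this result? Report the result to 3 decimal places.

Write H for 'the patient has the disease'. Prior odds H:¬H = 0.04/0.96 = 0.041667. For the 'positive' outcome, the likelihood ratio is 0.76/0.02 = 38.000.
Posterior odds = 0.041667 × 38.000 = 1.5833, so P(H|E) = 1.5833/(1+1.5833) = 0.613.

P(H | E) ≈ 0.613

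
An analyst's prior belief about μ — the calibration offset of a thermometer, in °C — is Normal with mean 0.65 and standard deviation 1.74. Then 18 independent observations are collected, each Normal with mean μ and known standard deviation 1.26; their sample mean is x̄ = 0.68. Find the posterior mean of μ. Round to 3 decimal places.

Prior precision 1/τ₀² = 1/1.74² = 0.330295; data precision n/σ² = 18/1.26² = 11.3379.
Posterior precision = 0.330295 + 11.3379 = 11.6682.
Posterior mean = (0.330295·0.65 + 11.3379·0.68) / 11.6682 = 0.679.

Posterior mean ≈ 0.679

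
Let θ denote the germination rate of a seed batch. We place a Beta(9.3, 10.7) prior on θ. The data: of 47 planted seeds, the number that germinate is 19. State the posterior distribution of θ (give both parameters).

Posterior: Beta(28.3, 38.7)

Observing 19 successes and 28 failures updates Beta(9.3, 10.7) by adding the success and failure counts to the two shape parameters: α = 9.3+19 = 28.3, β = 10.7+28 = 38.7.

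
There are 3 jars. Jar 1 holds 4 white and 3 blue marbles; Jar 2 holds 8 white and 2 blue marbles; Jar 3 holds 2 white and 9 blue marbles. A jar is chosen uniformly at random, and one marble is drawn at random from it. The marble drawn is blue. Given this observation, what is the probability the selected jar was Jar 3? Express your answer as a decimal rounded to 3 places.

Posterior probability ≈ 0.566

P(blue|Jar 1) = 0.4286; P(blue|Jar 2) = 0.2; P(blue|Jar 3) = 0.8182.
Prior × likelihood for each source: 0.333333·0.4286=0.1429, 0.333333·0.2=0.06667, 0.333333·0.8182=0.2727. Summing gives P(blue) = 0.48225.
P(Jar 3 | blue) = 0.2727 / 0.48225 = 0.566.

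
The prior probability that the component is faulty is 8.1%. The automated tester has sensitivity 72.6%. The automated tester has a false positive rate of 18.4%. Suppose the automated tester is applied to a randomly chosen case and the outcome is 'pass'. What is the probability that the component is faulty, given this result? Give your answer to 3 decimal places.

P(H | E) ≈ 0.029

Let H be the event that the component is faulty. P(H) = 0.081, so P(¬H) = 0.919. With E the 'pass' result, P(E|H) = 0.274 and P(E|¬H) = 0.816.
P(E) = 0.274·0.081 + 0.816·0.919 = 0.022194 + 0.74990 = 0.77210.
By Bayes' theorem, P(H|E) = 0.022194 / 0.77210 = 0.029.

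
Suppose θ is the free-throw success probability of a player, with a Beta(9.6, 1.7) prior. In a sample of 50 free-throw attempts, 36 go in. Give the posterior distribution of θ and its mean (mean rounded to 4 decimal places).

Posterior: Beta(45.6, 15.7); mean ≈ 0.7439

Observing 36 successes and 14 failures updates Beta(9.6, 1.7) by adding the success and failure counts to the two shape parameters: α = 9.6+36 = 45.6, β = 1.7+14 = 15.7.
Posterior mean = α/(α+β) = 45.6/61.3 = 0.7439.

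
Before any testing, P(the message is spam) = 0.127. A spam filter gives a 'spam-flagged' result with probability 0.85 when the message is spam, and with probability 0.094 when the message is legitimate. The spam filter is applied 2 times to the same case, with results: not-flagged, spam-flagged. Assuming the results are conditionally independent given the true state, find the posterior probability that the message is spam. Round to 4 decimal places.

With H the event that the message is spam, the joint likelihood of the observed sequence is P(data|H) = 0.15·0.85 = 0.12750 and P(data|¬H) = 0.906·0.094 = 0.085164.
Bayes: P(H|data) = 0.127·0.12750 / (0.127·0.12750 + 0.873·0.085164) = 0.016193/0.090541 = 0.1788.

Posterior P(H) ≈ 0.1788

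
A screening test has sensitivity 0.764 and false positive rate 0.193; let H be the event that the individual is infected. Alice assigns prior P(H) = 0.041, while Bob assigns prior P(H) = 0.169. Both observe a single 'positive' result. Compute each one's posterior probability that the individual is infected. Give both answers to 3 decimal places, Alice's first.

Alice: 0.145; Bob: 0.446

P('+'|H) = 0.764, P('+'|¬H) = 0.193.
Alice: numerator 0.764·0.041 = 0.031324; evidence = 0.031324+0.193·0.959 = 0.21641; posterior = 0.145.
Bob: numerator 0.764·0.169 = 0.12912; evidence = 0.12912+0.193·0.831 = 0.28950; posterior = 0.446.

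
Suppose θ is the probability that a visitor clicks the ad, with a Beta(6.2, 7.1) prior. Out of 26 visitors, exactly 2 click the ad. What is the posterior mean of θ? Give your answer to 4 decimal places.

Posterior mean ≈ 0.2087

Observing 2 successes and 24 failures updates Beta(6.2, 7.1) by adding the success and failure counts to the two shape parameters: α = 6.2+2 = 8.2, β = 7.1+24 = 31.1.
Posterior mean = α/(α+β) = 8.2/39.3 = 0.2087.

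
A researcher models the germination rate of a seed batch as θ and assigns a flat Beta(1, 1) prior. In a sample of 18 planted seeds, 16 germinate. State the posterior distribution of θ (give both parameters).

The binomial likelihood is conjugate to the Beta prior: with 16 successes and 2 failures, the posterior is Beta(1+16, 1+2) = Beta(17, 3).

Posterior: Beta(17, 3)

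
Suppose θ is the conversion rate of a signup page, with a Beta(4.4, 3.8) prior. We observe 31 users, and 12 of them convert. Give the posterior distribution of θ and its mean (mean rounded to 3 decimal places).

Posterior: Beta(16.4, 22.8); mean ≈ 0.418

Observing 12 successes and 19 failures updates Beta(4.4, 3.8) by adding the success and failure counts to the two shape parameters: α = 4.4+12 = 16.4, β = 3.8+19 = 22.8.
E[θ | data] = 16.4/(16.4+22.8) = 0.418.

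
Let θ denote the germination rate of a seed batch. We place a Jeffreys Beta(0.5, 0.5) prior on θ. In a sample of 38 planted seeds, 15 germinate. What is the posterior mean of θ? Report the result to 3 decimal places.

Observing 15 successes and 23 failures updates Beta(0.5, 0.5) by adding the success and failure counts to the two shape parameters: α = 0.5+15 = 15.5, β = 0.5+23 = 23.5.
E[θ | data] = 15.5/(15.5+23.5) = 0.397.

Posterior mean ≈ 0.397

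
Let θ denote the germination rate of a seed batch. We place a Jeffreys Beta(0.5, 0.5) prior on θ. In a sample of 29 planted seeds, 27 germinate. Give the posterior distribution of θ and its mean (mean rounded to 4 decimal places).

Posterior: Beta(27.5, 2.5); mean ≈ 0.9167

The binomial likelihood is conjugate to the Beta prior: with 27 successes and 2 failures, the posterior is Beta(0.5+27, 0.5+2) = Beta(27.5, 2.5).
E[θ | data] = 27.5/(27.5+2.5) = 0.9167.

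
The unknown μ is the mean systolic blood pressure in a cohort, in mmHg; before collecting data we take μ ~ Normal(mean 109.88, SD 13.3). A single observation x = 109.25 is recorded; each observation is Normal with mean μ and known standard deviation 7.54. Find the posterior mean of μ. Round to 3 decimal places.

Posterior mean ≈ 109.403

Prior precision 1/τ₀² = 1/13.3² = 0.00565323; data precision n/σ² = 1/7.54² = 0.0175897.
Posterior precision = 0.00565323 + 0.0175897 = 0.0232429.
Posterior mean = (0.00565323·109.88 + 0.0175897·109.25) / 0.0232429 = 109.403.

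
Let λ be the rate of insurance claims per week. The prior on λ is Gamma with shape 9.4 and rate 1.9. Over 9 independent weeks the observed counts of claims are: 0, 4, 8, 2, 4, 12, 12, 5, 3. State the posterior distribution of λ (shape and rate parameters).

The Poisson likelihood adds the total count to the shape and the number of exposure periods to the rate. Here ∑xᵢ = 50 and n = 9, so shape 9.4→59.4 and rate 1.9→10.9.

Posterior: Gamma(shape=59.4, rate=10.9)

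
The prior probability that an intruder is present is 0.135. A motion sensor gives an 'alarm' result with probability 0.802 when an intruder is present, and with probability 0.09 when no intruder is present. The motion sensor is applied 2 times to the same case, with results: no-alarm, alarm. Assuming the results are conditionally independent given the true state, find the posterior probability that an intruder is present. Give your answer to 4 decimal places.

Posterior P(H) ≈ 0.2323

With H the event that an intruder is present, the joint likelihood of the observed sequence is P(data|H) = 0.198·0.802 = 0.15880 and P(data|¬H) = 0.91·0.09 = 0.081900.
Bayes: P(H|data) = 0.135·0.15880 / (0.135·0.15880 + 0.865·0.081900) = 0.021437/0.092281 = 0.2323.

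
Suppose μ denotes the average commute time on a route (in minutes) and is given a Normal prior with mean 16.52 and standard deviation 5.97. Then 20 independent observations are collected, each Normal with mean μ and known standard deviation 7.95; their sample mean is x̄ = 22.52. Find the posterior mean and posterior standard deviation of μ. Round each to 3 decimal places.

With known σ, the Normal prior is conjugate. Weight on the data is w = (n/σ²)/(n/σ² + 1/τ₀²) = 0.316443/(0.316443+0.0280577) = 0.91856.
Posterior mean = w·x̄ + (1−w)·μ₀ = 0.91856·22.52 + 0.081444·16.52 = 22.031. Posterior variance = 1/(0.316443+0.0280577) = 2.90275, so SD = 1.704.

Posterior mean ≈ 22.031; posterior SD ≈ 1.704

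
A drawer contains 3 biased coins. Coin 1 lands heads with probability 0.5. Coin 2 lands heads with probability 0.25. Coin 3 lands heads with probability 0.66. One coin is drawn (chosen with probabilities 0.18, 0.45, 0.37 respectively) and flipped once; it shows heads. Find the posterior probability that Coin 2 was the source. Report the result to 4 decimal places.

P(heads|C1) = 0.5; P(heads|C2) = 0.25; P(heads|C3) = 0.66.
Prior × likelihood for each source: 0.18·0.5=0.09000, 0.45·0.25=0.1125, 0.37·0.66=0.2442. Summing gives P(heads) = 0.44670.
P(Coin 2 | heads) = 0.1125 / 0.44670 = 0.2518.

Posterior probability ≈ 0.2518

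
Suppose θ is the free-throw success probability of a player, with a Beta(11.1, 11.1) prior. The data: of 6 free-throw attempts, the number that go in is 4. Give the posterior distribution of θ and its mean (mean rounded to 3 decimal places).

Posterior: Beta(15.1, 13.1); mean ≈ 0.535

The binomial likelihood is conjugate to the Beta prior: with 4 successes and 2 failures, the posterior is Beta(11.1+4, 11.1+2) = Beta(15.1, 13.1).
E[θ | data] = 15.1/(15.1+13.1) = 0.535.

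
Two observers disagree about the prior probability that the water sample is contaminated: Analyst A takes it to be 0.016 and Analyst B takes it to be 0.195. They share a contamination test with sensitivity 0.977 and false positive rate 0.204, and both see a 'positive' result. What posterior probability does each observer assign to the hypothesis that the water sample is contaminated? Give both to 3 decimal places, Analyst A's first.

Analyst A: 0.072; Analyst B: 0.537

The likelihood ratio for a 'positive' result is 0.977/0.204 = 4.7892.
Analyst A: prior odds 0.016/0.984 = 0.016260; posterior odds 0.077873; posterior probability 0.072.
Analyst B: prior odds 0.195/0.805 = 0.24224; posterior odds 1.1601; posterior probability 0.537.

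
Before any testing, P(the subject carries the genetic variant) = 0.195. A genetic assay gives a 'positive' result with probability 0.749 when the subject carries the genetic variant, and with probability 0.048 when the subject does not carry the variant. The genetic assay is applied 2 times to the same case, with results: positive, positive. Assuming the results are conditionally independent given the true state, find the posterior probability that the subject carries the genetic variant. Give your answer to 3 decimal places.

Posterior P(H) ≈ 0.983

With H the event that the subject carries the genetic variant, the joint likelihood of the observed sequence is P(data|H) = 0.749·0.749 = 0.56100 and P(data|¬H) = 0.048·0.048 = 0.0023040.
Bayes: P(H|data) = 0.195·0.56100 / (0.195·0.56100 + 0.805·0.0023040) = 0.10940/0.11125 = 0.9833.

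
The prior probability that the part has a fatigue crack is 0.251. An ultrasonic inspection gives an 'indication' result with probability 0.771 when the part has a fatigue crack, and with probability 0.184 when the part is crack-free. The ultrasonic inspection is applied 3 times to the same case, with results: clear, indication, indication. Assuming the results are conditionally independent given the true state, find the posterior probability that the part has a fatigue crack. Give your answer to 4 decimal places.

With H the event that the part has a fatigue crack, the joint likelihood of the observed sequence is P(data|H) = 0.229·0.771·0.771 = 0.13613 and P(data|¬H) = 0.816·0.184·0.184 = 0.027626.
Bayes: P(H|data) = 0.251·0.13613 / (0.251·0.13613 + 0.749·0.027626) = 0.034168/0.054860 = 0.6228.

Posterior P(H) ≈ 0.6228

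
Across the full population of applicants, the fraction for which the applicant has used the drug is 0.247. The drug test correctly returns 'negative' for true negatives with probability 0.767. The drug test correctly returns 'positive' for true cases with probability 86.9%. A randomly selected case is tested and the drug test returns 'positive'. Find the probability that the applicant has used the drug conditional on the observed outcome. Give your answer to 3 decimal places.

P(H | E) ≈ 0.550

Write H for 'the applicant has used the drug'. Prior odds H:¬H = 0.247/0.753 = 0.32802. For the 'positive' outcome, the likelihood ratio is 0.869/0.233 = 3.7296.
Posterior odds = 0.32802 × 3.7296 = 1.2234, so P(H|E) = 1.2234/(1+1.2234) = 0.550.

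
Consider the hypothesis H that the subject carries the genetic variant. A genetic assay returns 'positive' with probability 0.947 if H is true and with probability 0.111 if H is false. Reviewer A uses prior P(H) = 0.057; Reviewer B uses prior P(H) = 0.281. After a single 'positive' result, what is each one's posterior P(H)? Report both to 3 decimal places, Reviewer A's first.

The likelihood ratio for a 'positive' result is 0.947/0.111 = 8.5315.
Reviewer A: prior odds 0.057/0.943 = 0.060445; posterior odds 0.51569; posterior probability 0.340.
Reviewer B: prior odds 0.281/0.719 = 0.39082; posterior odds 3.3343; posterior probability 0.769.

Reviewer A: 0.340; Reviewer B: 0.769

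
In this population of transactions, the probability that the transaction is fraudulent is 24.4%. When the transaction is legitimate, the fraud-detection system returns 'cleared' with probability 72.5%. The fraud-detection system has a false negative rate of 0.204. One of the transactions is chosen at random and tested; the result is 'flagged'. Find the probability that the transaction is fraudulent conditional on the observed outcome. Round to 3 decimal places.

Let H be the event that the transaction is fraudulent. P(H) = 0.244, so P(¬H) = 0.756. With E the 'flagged' result, P(E|H) = 0.796 and P(E|¬H) = 0.275.
P(E) = 0.796·0.244 + 0.275·0.756 = 0.19422 + 0.20790 = 0.40212.
By Bayes' theorem, P(H|E) = 0.19422 / 0.40212 = 0.483.

P(H | E) ≈ 0.483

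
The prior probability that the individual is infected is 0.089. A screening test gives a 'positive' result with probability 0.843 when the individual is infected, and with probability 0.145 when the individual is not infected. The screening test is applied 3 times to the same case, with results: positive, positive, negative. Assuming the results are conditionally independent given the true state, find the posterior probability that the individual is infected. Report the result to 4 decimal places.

With H the event that the individual is infected, the joint likelihood of the observed sequence is P(data|H) = 0.843·0.843·0.157 = 0.11157 and P(data|¬H) = 0.145·0.145·0.855 = 0.017976.
Bayes: P(H|data) = 0.089·0.11157 / (0.089·0.11157 + 0.911·0.017976) = 0.0099299/0.026306 = 0.3775.

Posterior P(H) ≈ 0.3775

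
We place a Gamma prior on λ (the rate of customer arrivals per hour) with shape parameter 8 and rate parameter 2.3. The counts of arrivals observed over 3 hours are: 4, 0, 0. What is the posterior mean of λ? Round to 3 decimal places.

Posterior mean ≈ 2.264

The Poisson likelihood adds the total count to the shape and the number of exposure periods to the rate. Here ∑xᵢ = 4 and n = 3, so shape 8→12 and rate 2.3→5.3.
E[λ | data] = 12/5.3 = 2.264.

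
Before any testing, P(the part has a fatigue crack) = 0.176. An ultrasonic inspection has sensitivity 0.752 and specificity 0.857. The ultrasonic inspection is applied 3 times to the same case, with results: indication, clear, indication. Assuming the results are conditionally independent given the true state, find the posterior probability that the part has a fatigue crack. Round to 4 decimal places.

Posterior P(H) ≈ 0.6309

With H the event that the part has a fatigue crack, the joint likelihood of the observed sequence is P(data|H) = 0.752·0.248·0.752 = 0.14024 and P(data|¬H) = 0.143·0.857·0.143 = 0.017525.
Bayes: P(H|data) = 0.176·0.14024 / (0.176·0.14024 + 0.824·0.017525) = 0.024683/0.039124 = 0.6309.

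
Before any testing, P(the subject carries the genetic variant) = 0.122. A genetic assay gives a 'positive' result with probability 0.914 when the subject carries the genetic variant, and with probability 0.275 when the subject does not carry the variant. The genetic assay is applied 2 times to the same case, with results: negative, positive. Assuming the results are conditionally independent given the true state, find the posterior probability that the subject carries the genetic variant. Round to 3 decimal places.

Let H be the event that the subject carries the genetic variant; start with P(H) = 0.122. P('positive'|H) = 0.914, P('positive'|¬H) = 0.275.
Update on result 1 ('negative'): P(H) ← 0.086·0.1220 / (0.086·0.1220 + 0.725·0.8780) = 0.010492/0.64704 = 0.0162.
Update on result 2 ('positive'): P(H) ← 0.914·0.0162 / (0.914·0.0162 + 0.275·0.9838) = 0.014821/0.28536 = 0.0519.

Posterior P(H) ≈ 0.052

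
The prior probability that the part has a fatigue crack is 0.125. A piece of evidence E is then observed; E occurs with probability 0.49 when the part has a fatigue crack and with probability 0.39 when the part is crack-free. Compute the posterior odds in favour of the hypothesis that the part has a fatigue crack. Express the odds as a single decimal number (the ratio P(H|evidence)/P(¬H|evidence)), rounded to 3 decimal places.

Prior odds = 0.125/(1−0.125) = 0.14286. In log-odds, ln(0.14286) = -1.9459.
Add log likelihood ratio: ln(1.2564) = 0.22826.
Posterior log-odds = -1.7177, so posterior odds = exp(-1.7177) = 0.17949.

Posterior odds ≈ 0.179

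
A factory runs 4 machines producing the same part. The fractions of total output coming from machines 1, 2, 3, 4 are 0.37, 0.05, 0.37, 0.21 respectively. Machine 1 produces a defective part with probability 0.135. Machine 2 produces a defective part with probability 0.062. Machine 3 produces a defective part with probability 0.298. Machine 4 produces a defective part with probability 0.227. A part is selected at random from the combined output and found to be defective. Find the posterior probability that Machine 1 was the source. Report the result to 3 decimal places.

P(defective|M1) = 0.135; P(defective|M2) = 0.062; P(defective|M3) = 0.298; P(defective|M4) = 0.227.
Prior × likelihood for each source: 0.37·0.135=0.04995, 0.05·0.062=0.003100, 0.37·0.298=0.1103, 0.21·0.227=0.04767. Summing gives P(defective) = 0.21098.
P(Machine 1 | defective) = 0.04995 / 0.21098 = 0.237.

Posterior probability ≈ 0.237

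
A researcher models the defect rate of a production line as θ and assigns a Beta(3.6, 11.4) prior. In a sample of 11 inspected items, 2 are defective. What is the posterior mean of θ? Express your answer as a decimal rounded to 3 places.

Posterior mean ≈ 0.215

Observing 2 successes and 9 failures updates Beta(3.6, 11.4) by adding the success and failure counts to the two shape parameters: α = 3.6+2 = 5.6, β = 11.4+9 = 20.4.
E[θ | data] = 5.6/(5.6+20.4) = 0.215.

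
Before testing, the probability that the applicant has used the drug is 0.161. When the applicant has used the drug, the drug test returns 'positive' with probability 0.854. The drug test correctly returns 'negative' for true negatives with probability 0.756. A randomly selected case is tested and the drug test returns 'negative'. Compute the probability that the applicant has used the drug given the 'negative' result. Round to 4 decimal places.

Write H for 'the applicant has used the drug'. Prior odds H:¬H = 0.161/0.839 = 0.19190. For the 'negative' outcome, the likelihood ratio is 0.146/0.756 = 0.19312.
Posterior odds = 0.19190 × 0.19312 = 0.037059, so P(H|E) = 0.037059/(1+0.037059) = 0.0357.

P(H | E) ≈ 0.0357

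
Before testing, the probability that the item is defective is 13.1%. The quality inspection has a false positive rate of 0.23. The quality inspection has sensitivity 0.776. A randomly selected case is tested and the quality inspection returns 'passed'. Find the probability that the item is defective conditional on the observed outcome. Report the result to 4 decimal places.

P(H | E) ≈ 0.0420

Let H be the event that the item is defective. P(H) = 0.131, so P(¬H) = 0.869. With E the 'passed' result, P(E|H) = 0.224 and P(E|¬H) = 0.77.
P(E) = 0.224·0.131 + 0.77·0.869 = 0.029344 + 0.66913 = 0.69847.
By Bayes' theorem, P(H|E) = 0.029344 / 0.69847 = 0.0420.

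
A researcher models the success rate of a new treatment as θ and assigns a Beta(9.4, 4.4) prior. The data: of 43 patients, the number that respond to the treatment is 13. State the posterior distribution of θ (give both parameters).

Observing 13 successes and 30 failures updates Beta(9.4, 4.4) by adding the success and failure counts to the two shape parameters: α = 9.4+13 = 22.4, β = 4.4+30 = 34.4.

Posterior: Beta(22.4, 34.4)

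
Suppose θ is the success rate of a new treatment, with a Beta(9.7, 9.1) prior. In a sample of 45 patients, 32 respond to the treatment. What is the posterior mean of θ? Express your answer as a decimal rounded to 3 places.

The binomial likelihood is conjugate to the Beta prior: with 32 successes and 13 failures, the posterior is Beta(9.7+32, 9.1+13) = Beta(41.7, 22.1).
Posterior mean = α/(α+β) = 41.7/63.8 = 0.654.

Posterior mean ≈ 0.654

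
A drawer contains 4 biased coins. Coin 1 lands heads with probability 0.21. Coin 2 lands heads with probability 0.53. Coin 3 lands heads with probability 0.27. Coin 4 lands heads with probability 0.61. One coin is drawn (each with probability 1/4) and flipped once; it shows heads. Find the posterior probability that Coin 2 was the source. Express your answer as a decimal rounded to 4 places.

Tabulate prior·likelihood by source: [1] prior 0.25, lik 0.21, product 0.05250; [2] prior 0.25, lik 0.53, product 0.1325; [3] prior 0.25, lik 0.27, product 0.06750; [4] prior 0.25, lik 0.61, product 0.1525.
Normalizing constant = 0.40500; the posterior for Coin 2 is its product over the sum, 0.1325/0.40500 = 0.3272.

Posterior probability ≈ 0.3272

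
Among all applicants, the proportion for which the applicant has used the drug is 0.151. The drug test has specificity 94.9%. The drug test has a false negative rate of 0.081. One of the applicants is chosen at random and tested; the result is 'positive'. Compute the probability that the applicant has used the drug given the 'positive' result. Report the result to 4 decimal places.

Let H be the event that the applicant has used the drug. P(H) = 0.151, so P(¬H) = 0.849. With E the 'positive' result, P(E|H) = 0.919 and P(E|¬H) = 0.051.
P(E) = 0.919·0.151 + 0.051·0.849 = 0.13877 + 0.043299 = 0.18207.
By Bayes' theorem, P(H|E) = 0.13877 / 0.18207 = 0.7622.

P(H | E) ≈ 0.7622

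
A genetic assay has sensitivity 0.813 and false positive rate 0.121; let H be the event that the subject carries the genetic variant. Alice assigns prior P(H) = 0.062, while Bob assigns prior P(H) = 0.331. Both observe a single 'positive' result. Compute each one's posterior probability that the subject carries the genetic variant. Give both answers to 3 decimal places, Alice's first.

P('+'|H) = 0.813, P('+'|¬H) = 0.121.
Alice: numerator 0.813·0.062 = 0.050406; evidence = 0.050406+0.121·0.938 = 0.16390; posterior = 0.308.
Bob: numerator 0.813·0.331 = 0.26910; evidence = 0.26910+0.121·0.669 = 0.35005; posterior = 0.769.

Alice: 0.308; Bob: 0.769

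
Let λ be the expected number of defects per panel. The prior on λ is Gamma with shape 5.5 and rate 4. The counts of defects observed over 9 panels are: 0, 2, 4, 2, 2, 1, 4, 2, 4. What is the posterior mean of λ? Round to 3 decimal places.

Posterior mean ≈ 2.038

The Poisson likelihood adds the total count to the shape and the number of exposure periods to the rate. Here ∑xᵢ = 21 and n = 9, so shape 5.5→26.5 and rate 4→13.
E[λ | data] = 26.5/13 = 2.038.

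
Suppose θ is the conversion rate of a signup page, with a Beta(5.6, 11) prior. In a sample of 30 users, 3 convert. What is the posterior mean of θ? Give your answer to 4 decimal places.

Observing 3 successes and 27 failures updates Beta(5.6, 11) by adding the success and failure counts to the two shape parameters: α = 5.6+3 = 8.6, β = 11+27 = 38.
E[θ | data] = 8.6/(8.6+38) = 0.1845.

Posterior mean ≈ 0.1845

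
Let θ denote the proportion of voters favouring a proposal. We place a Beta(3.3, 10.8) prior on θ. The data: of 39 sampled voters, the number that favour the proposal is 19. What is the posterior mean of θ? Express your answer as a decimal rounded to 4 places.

The binomial likelihood is conjugate to the Beta prior: with 19 successes and 20 failures, the posterior is Beta(3.3+19, 10.8+20) = Beta(22.3, 30.8).
Posterior mean = α/(α+β) = 22.3/53.1 = 0.4200.

Posterior mean ≈ 0.4200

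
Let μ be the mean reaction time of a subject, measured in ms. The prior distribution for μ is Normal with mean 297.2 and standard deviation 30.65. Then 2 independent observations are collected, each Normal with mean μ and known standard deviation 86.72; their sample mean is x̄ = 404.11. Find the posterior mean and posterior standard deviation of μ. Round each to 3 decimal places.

With known σ, the Normal prior is conjugate. Weight on the data is w = (n/σ²)/(n/σ² + 1/τ₀²) = 0.00026594/(0.00026594+0.00106448) = 0.19989.
Posterior mean = w·x̄ + (1−w)·μ₀ = 0.19989·404.11 + 0.80011·297.2 = 318.571. Posterior variance = 1/(0.00026594+0.00106448) = 751.638, so SD = 27.416.

Posterior mean ≈ 318.571; posterior SD ≈ 27.416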